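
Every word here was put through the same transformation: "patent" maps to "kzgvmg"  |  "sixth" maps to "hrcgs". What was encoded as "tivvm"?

green

Each pair mirrors across the alphabet (p↔k, a↔z, t↔g): positions sum to 25. Letters are reflected about the middle of the alphabet (position → 25−position): Atbash.
Undoing it on tivvm: t↔g, i↔r, v↔e, v↔e, m↔n.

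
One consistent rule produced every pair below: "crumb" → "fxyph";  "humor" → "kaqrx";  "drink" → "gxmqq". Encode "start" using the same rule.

Shifts by position in crumb: pos 0: c→f (+3), pos 1: r→x (+6), pos 2: u→y (+4), pos 3: m→p (+3), pos 4: b→h (+6) — repeating every 3. A repeating key of period 3 is used — shifts +3, +6, +4 over and over.
Applying it to start: s+3=v, t+6=z, a+4=e, r+3=u, t+6=z.

vzeuz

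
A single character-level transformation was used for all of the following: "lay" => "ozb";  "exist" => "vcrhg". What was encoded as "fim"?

Each pair mirrors across the alphabet (l↔o, a↔z, y↔b): positions sum to 25. Each letter is replaced by its mirror in the alphabet: a↔z, b↔y, c↔x, and so on (the Atbash cipher).
Decoding fim: f↔u, i↔r, m↔n.

urn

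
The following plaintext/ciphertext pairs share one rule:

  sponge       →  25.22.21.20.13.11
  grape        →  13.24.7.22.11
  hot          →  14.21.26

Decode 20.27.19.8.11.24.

number

s is letter #19 and maps to 25: an offset of 6. The number is (letter's place in the alphabet, a=1) + 6.
Reversing it on 20.27.19.8.11.24: 20→(20−6)÷1=14=n, 27→(27−6)÷1=21=u, 19→(19−6)÷1=13=m, 8→(8−6)÷1=2=b, 11→(11−6)÷1=5=e, 24→(24−6)÷1=18=r.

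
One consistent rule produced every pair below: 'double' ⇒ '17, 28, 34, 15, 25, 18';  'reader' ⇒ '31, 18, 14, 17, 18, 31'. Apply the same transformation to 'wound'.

36, 28, 34, 27, 17

d is letter #4 and maps to 17: an offset of 13. Letters become their 1-based position plus 13 (so a→14, b→15, …).
For wound: w=23→36, o=15→28, u=21→34, n=14→27, d=4→17.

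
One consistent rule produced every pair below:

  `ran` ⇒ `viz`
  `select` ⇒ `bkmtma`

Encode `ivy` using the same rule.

gdq

The output letters match the input read backwards, each shifted +8: ran reversed is nar. Read the word backwards and shift each letter +8.
On ivy: reverse → yvi; then shift: y+8=g, v+8=d, i+8=q.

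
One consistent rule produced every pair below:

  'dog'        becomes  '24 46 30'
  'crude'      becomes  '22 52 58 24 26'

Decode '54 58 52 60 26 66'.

survey

The formula is n = 2×(alphabet index, a=1) + 16.
Undoing it on 54 58 52 60 26 66: 54→(54−16)÷2=19=s, 58→(58−16)÷2=21=u, 52→(52−16)÷2=18=r, 60→(60−16)÷2=22=v, 26→(26−16)÷2=5=e, 66→(66−16)÷2=25=y.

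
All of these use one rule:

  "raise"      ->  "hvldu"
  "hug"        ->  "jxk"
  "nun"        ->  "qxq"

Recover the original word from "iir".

Two steps: reverse the string, then apply a Caesar shift of +3.
Reversing it on iir: shift back: i−3=f, i−3=f, r−3=o → ffo; then reverse → off.

off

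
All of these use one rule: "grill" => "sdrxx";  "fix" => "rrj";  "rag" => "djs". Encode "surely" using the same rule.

The shift depends on letter class: consonant g→s is +12, but vowel i→r is +9. The rule splits by letter class: vowels +9, consonants +12.
For surely: s(cons)+12=e, u(vowel)+9=d, r(cons)+12=d, e(vowel)+9=n, l(cons)+12=x, y(cons)+12=k.

eddnxk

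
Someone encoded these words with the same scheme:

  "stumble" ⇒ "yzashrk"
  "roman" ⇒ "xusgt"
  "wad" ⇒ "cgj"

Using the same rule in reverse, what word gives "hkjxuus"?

Each letter is shifted forward by 6 in the alphabet (a Caesar shift of +6).
Decoding hkjxuus: h−6=b, k−6=e, j−6=d, x−6=r, u−6=o, u−6=o, s−6=m.

bedroom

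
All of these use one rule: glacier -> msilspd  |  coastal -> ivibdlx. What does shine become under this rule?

Letter i (0-indexed) is shifted by i+6, so successive shifts are 6, 7, 8, ….
For shine: s+6=y, h+7=o, i+8=q, n+9=w, e+10=o.

yoqwo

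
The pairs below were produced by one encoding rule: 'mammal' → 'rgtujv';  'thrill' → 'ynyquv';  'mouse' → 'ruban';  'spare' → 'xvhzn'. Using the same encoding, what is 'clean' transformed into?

In mammal: m→r is +5, a→g is +6, m→t is +7, m→u is +8 — the shift increases by 1 each position. Each letter shifts forward by (position + 5), i.e. 5, 6, 7, … — the shift grows by one for each successive letter.
On clean: c+5=h, l+6=r, e+7=l, a+8=i, n+9=w.

hrliw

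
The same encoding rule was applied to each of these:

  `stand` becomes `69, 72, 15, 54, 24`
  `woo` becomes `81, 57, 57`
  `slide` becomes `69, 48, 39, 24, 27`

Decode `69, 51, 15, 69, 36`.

s(#19)→69 and t(#20)→72: differences scale by 3, so n = 3·pos + 12. Each letter becomes 3×(its alphabet position, a=1..z=26) + 12.
Reversing it on 69, 51, 15, 69, 36: 69→(69−12)÷3=19=s, 51→(51−12)÷3=13=m, 15→(15−12)÷3=1=a, 69→(69−12)÷3=19=s, 36→(36−12)÷3=8=h.

smash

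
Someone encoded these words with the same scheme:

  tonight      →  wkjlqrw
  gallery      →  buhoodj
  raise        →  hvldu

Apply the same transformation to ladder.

uhggdo

The output letters match the input read backwards, each shifted +3: tonight reversed is thginot. Two steps: reverse the string, then apply a Caesar shift of +3.
Applying it to ladder: reverse → reddal; then shift: r+3=u, e+3=h, d+3=g, d+3=g, a+3=d, l+3=o.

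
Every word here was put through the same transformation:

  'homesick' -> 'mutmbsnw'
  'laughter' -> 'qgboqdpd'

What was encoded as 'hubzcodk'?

courtesy

Each letter shifts forward by (position + 5), i.e. 5, 6, 7, … — the shift grows by one for each successive letter.
Reversing it on hubzcodk: h−5=c, u−6=o, b−7=u, z−8=r, c−9=t, o−10=e, d−11=s, k−12=y.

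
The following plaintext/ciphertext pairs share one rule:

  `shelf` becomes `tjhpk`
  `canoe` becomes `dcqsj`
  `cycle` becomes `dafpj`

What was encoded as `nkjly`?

The shift increases by 1 at each position, starting from +1: 1, 2, 3, ….
Undoing it on nkjly: n−1=m, k−2=i, j−3=g, l−4=h, y−5=t.

might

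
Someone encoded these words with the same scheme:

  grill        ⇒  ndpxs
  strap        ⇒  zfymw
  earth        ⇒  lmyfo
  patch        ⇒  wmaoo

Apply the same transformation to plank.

wxhzr

It's a Vigenère-style cipher with numeric key [7,12]: position i shifts by key[i mod 2].
Applying it to plank: p+7=w, l+12=x, a+7=h, n+12=z, k+7=r.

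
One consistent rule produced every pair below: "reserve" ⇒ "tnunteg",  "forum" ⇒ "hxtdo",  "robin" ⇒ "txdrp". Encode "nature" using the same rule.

Shifts by position in reserve: pos 0: r→t (+2), pos 1: e→n (+9), pos 2: s→u (+2), pos 3: e→n (+9) — repeating every 2. A repeating key of period 2 is used — shifts +2, +9 over and over.
For nature: n+2=p, a+9=j, t+2=v, u+9=d, r+2=t, e+9=n.

pjvdtn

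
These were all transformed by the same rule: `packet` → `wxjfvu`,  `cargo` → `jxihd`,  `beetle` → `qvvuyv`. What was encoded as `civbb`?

p(15)→w(22) and a(0)→x(23) fit y≡19x+23 (mod 26); the inverse of 19 mod 26 is 11. Treating letters as 0–25, the rule is x ↦ 19x + 23 (mod 26).
Reversing it on civbb: c(2)→11·(2−23)≡3=d; i(8)→11·(8−23)≡17=r; v(21)→11·(21−23)≡4=e; b(1)→11·(1−23)≡18=s; b(1)→11·(1−23)≡18=s (all mod 26).

dress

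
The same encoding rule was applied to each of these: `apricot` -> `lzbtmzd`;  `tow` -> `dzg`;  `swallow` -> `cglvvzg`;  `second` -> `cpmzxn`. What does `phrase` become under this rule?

zrblcp

The shift depends on letter class: consonant p→z is +10, but vowel a→l is +11. The rule splits by letter class: vowels +11, consonants +10.
On phrase: p(cons)+10=z, h(cons)+10=r, r(cons)+10=b, a(vowel)+11=l, s(cons)+10=c, e(vowel)+11=p.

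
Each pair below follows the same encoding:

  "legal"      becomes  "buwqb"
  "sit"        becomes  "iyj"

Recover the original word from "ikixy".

sushi

This is a Caesar cipher with shift 16.
Decoding ikixy: i−16=s, k−16=u, i−16=s, x−16=h, y−16=i.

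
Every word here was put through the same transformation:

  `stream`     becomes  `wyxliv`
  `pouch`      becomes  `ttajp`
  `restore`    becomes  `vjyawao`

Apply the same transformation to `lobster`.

Letter i (0-indexed) is shifted by i+4, so successive shifts are 4, 5, 6, ….
On lobster: l+4=p, o+5=t, b+6=h, s+7=z, t+8=b, e+9=n, r+10=b.

pthzbnb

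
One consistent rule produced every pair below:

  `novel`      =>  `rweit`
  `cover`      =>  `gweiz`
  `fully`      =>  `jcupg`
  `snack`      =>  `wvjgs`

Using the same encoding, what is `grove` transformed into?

kzxzm

Shifts by position in novel: pos 0: n→r (+4), pos 1: o→w (+8), pos 2: v→e (+9), pos 3: e→i (+4), pos 4: l→t (+8) — repeating every 3. A repeating key of period 3 is used — shifts +4, +8, +9 over and over.
On grove: g+4=k, r+8=z, o+9=x, v+4=z, e+8=m.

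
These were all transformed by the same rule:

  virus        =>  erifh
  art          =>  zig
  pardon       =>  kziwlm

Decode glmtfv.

tongue

Each pair mirrors across the alphabet (v↔e, i↔r, r↔i): positions sum to 25. Letters are reflected about the middle of the alphabet (position → 25−position): Atbash.
Undoing it on glmtfv: g↔t, l↔o, m↔n, t↔g, f↔u, v↔e.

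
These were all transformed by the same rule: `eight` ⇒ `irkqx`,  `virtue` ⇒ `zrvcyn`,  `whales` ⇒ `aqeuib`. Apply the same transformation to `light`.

prkqx

It's a Vigenère-style cipher with numeric key [4,9]: position i shifts by key[i mod 2].
Applying it to light: l+4=p, i+9=r, g+4=k, h+9=q, t+4=x.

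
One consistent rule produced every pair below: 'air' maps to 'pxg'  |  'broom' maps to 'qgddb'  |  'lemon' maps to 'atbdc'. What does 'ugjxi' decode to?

fruit

It's a constant shift of +15 (ROT15).
Undoing it on ugjxi: u−15=f, g−15=r, j−15=u, x−15=i, i−15=t.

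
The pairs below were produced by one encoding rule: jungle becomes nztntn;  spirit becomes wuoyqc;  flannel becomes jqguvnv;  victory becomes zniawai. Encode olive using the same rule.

sqocm

In jungle: j→n is +4, u→z is +5, n→t is +6, g→n is +7 — the shift increases by 1 each position. Letter i (0-indexed) is shifted by i+4, so successive shifts are 4, 5, 6, ….
On olive: o+4=s, l+5=q, i+6=o, v+7=c, e+8=m.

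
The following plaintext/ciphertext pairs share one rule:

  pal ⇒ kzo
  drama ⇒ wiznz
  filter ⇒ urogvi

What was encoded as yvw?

Each pair mirrors across the alphabet (p↔k, a↔z, l↔o): positions sum to 25. This is the alphabet-reversal cipher (Atbash): a becomes z, b becomes y, etc.
Undoing it on yvw: y↔b, v↔e, w↔d.

bed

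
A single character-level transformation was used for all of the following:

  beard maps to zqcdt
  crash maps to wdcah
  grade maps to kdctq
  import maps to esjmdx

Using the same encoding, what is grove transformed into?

kdmrq

b(1)→z(25) and e(4)→q(16) fit y≡23x+2 (mod 26); the inverse of 23 mod 26 is 17. Each letter's alphabet position (a=0..z=25) is mapped through 23·x+2 mod 26 — an affine cipher.
On grove: g(6)→23·6+2≡10=k; r(17)→23·17+2≡3=d; o(14)→23·14+2≡12=m; v(21)→23·21+2≡17=r; e(4)→23·4+2≡16=q (all mod 26).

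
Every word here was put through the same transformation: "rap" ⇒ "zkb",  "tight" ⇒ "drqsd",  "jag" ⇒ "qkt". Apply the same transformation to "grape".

The word is reversed, then every letter is shifted forward by 10.
On grape: reverse → eparg; then shift: e+10=o, p+10=z, a+10=k, r+10=b, g+10=q.

ozkbq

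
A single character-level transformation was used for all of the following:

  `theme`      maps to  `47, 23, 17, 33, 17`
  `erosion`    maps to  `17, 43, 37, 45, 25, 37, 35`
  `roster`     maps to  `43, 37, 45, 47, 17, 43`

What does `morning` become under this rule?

33, 37, 43, 35, 25, 35, 21

t(#20)→47 and h(#8)→23: differences scale by 2, so n = 2·pos + 7. Each letter becomes 2×(its alphabet position, a=1..z=26) + 7.
For morning: m=13→33, o=15→37, r=18→43, n=14→35, i=9→25, n=14→35, g=7→21.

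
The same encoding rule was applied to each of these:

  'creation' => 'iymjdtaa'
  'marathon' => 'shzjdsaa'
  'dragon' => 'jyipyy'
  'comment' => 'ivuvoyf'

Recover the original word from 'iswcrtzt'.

clothing

Letter i (0-indexed) is shifted by i+6, so successive shifts are 6, 7, 8, ….
Reversing it on iswcrtzt: i−6=c, s−7=l, w−8=o, c−9=t, r−10=h, t−11=i, z−12=n, t−13=g.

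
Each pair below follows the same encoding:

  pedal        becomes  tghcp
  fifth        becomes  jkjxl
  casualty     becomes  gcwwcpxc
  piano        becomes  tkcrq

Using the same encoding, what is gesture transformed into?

Two shifts are in play — +2 for a/e/i/o/u, +4 for every other letter.
For gesture: g(cons)+4=k, e(vowel)+2=g, s(cons)+4=w, t(cons)+4=x, u(vowel)+2=w, r(cons)+4=v, e(vowel)+2=g.

kgwxwvg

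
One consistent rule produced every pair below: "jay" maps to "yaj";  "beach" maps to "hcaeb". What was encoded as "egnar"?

The output letters match the input read backwards: jay reversed is yaj. It's just the letters in reverse order.
Undoing it on egnar: then reverse → range.

range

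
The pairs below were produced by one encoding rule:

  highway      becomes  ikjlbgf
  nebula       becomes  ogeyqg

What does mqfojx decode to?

In highway: h→i is +1, i→k is +2, g→j is +3, h→l is +4 — the shift increases by 1 each position. Letter i (0-indexed) is shifted by i+1, so successive shifts are 1, 2, 3, ….
Reversing it on mqfojx: m−1=l, q−2=o, f−3=c, o−4=k, j−5=e, x−6=r.

locker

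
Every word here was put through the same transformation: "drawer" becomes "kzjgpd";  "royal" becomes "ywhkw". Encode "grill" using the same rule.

In drawer: d→k is +7, r→z is +8, a→j is +9, w→g is +10 — the shift increases by 1 each position. The shift increases by 1 at each position, starting from +7: 7, 8, 9, ….
On grill: g+7=n, r+8=z, i+9=r, l+10=v, l+11=w.

nzrvw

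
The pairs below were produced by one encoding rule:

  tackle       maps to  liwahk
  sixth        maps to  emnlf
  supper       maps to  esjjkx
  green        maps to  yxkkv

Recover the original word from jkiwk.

t(19)→l(11) and a(0)→i(8) fit y≡7x+8 (mod 26); the inverse of 7 mod 26 is 15. Each letter's alphabet position (a=0..z=25) is mapped through 7·x+8 mod 26 — an affine cipher.
Undoing it on jkiwk: j(9)→15·(9−8)≡15=p; k(10)→15·(10−8)≡4=e; i(8)→15·(8−8)≡0=a; w(22)→15·(22−8)≡2=c; k(10)→15·(10−8)≡4=e (all mod 26).

peace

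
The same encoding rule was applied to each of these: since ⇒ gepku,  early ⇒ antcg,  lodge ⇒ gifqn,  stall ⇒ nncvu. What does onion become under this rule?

pqkpq

Two steps: reverse the string, then apply a Caesar shift of +2.
On onion: reverse → noino; then shift: n+2=p, o+2=q, i+2=k, n+2=p, o+2=q.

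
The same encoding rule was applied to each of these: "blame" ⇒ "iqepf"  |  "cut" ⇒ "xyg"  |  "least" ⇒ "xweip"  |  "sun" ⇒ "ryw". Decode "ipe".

ale

The output letters match the input read backwards, each shifted +4: blame reversed is emalb. Two steps: reverse the string, then apply a Caesar shift of +4.
Undoing it on ipe: shift back: i−4=e, p−4=l, e−4=a → ela; then reverse → ale.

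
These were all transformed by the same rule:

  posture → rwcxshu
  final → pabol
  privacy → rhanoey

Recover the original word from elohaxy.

clarity

p(15)→r(17) and o(14)→w(22) fit y≡21x+14 (mod 26); the inverse of 21 mod 26 is 5. This is an affine cipher: with a=0,…,z=25, each position x becomes (21x+14) mod 26.
Decoding elohaxy: e(4)→5·(4−14)≡2=c; l(11)→5·(11−14)≡11=l; o(14)→5·(14−14)≡0=a; h(7)→5·(7−14)≡17=r; a(0)→5·(0−14)≡8=i; x(23)→5·(23−14)≡19=t; y(24)→5·(24−14)≡24=y (all mod 26).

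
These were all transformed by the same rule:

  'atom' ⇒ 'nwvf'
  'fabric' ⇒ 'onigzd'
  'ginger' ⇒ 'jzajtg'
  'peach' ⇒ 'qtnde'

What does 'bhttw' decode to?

sweet

a(0)→n(13) and t(19)→w(22) fit y≡21x+13 (mod 26); the inverse of 21 mod 26 is 5. Each letter's alphabet position (a=0..z=25) is mapped through 21·x+13 mod 26 — an affine cipher.
Decoding bhttw: b(1)→5·(1−13)≡18=s; h(7)→5·(7−13)≡22=w; t(19)→5·(19−13)≡4=e; t(19)→5·(19−13)≡4=e; w(22)→5·(22−13)≡19=t (all mod 26).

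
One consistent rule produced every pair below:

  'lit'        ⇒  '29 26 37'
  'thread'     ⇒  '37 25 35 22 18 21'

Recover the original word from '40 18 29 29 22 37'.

l is letter #12 and maps to 29: an offset of 17. The number is (letter's place in the alphabet, a=1) + 17.
Decoding 40 18 29 29 22 37: 40→(40−17)÷1=23=w, 18→(18−17)÷1=1=a, 29→(29−17)÷1=12=l, 29→(29−17)÷1=12=l, 22→(22−17)÷1=5=e, 37→(37−17)÷1=20=t.

wallet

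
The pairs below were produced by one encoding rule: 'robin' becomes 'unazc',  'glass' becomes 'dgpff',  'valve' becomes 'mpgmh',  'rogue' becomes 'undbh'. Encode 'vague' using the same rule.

r(17)→u(20) and o(14)→n(13) fit y≡11x+15 (mod 26); the inverse of 11 mod 26 is 19. This is an affine cipher: with a=0,…,z=25, each position x becomes (11x+15) mod 26.
Applying it to vague: v(21)→11·21+15≡12=m; a(0)→11·0+15≡15=p; g(6)→11·6+15≡3=d; u(20)→11·20+15≡1=b; e(4)→11·4+15≡7=h (all mod 26).

mpdbh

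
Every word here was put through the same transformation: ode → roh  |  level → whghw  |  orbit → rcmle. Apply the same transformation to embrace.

hxmcdnh

The shift depends on letter class: consonant d→o is +11, but vowel o→r is +3. The rule splits by letter class: vowels +3, consonants +11.
On embrace: e(vowel)+3=h, m(cons)+11=x, b(cons)+11=m, r(cons)+11=c, a(vowel)+3=d, c(cons)+11=n, e(vowel)+3=h.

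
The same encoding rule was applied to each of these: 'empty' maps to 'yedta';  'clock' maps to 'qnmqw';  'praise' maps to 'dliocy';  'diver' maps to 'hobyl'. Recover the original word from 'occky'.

issue

e(4)→y(24) and m(12)→e(4) fit y≡17x+8 (mod 26); the inverse of 17 mod 26 is 23. Treating letters as 0–25, the rule is x ↦ 17x + 8 (mod 26).
Reversing it on occky: o(14)→23·(14−8)≡8=i; c(2)→23·(2−8)≡18=s; c(2)→23·(2−8)≡18=s; k(10)→23·(10−8)≡20=u; y(24)→23·(24−8)≡4=e (all mod 26).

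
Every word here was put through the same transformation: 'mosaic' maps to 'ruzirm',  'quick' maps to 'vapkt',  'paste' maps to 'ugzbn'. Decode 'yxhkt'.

Letter i (0-indexed) is shifted by i+5, so successive shifts are 5, 6, 7, ….
Reversing it on yxhkt: y−5=t, x−6=r, h−7=a, k−8=c, t−9=k.

track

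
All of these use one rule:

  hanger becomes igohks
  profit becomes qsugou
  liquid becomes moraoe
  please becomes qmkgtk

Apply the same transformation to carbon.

The shift depends on letter class: consonant h→i is +1, but vowel a→g is +6. The rule splits by letter class: vowels +6, consonants +1.
Applying it to carbon: c(cons)+1=d, a(vowel)+6=g, r(cons)+1=s, b(cons)+1=c, o(vowel)+6=u, n(cons)+1=o.

dgscuo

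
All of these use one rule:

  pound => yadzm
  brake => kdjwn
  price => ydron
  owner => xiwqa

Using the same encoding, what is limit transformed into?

uuvuc

Shifts by position in pound: pos 0: p→y (+9), pos 1: o→a (+12), pos 2: u→d (+9), pos 3: n→z (+12) — repeating every 2. A repeating key of period 2 is used — shifts +9, +12 over and over.
Applying it to limit: l+9=u, i+12=u, m+9=v, i+12=u, t+9=c.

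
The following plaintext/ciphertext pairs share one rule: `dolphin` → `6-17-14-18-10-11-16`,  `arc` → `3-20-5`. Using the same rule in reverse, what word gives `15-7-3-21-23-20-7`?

measure

Each letter is replaced by its alphabet position (a=1..z=26) + 2.
Decoding 15-7-3-21-23-20-7: 15→(15−2)÷1=13=m, 7→(7−2)÷1=5=e, 3→(3−2)÷1=1=a, 21→(21−2)÷1=19=s, 23→(23−2)÷1=21=u, 20→(20−2)÷1=18=r, 7→(7−2)÷1=5=e.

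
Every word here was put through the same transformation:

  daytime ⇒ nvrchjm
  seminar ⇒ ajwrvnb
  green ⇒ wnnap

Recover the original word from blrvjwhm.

dynamics

The output letters match the input read backwards, each shifted +9: daytime reversed is emityad. Two steps: reverse the string, then apply a Caesar shift of +9.
Reversing it on blrvjwhm: shift back: b−9=s, l−9=c, r−9=i, v−9=m, j−9=a, w−9=n, h−9=y, m−9=d → scimanyd; then reverse → dynamics.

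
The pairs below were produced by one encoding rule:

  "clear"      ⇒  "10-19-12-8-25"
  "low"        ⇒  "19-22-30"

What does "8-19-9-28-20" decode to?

c is letter #3 and maps to 10: an offset of 7. The number is (letter's place in the alphabet, a=1) + 7.
Decoding 8-19-9-28-20: 8→(8−7)÷1=1=a, 19→(19−7)÷1=12=l, 9→(9−7)÷1=2=b, 28→(28−7)÷1=21=u, 20→(20−7)÷1=13=m.

album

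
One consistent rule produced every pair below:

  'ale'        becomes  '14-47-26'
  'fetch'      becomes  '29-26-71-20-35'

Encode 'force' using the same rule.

29-56-65-20-26

With a=1..z=26, the number is 3·pos + 11.
On force: f=6→29, o=15→56, r=18→65, c=3→20, e=5→26.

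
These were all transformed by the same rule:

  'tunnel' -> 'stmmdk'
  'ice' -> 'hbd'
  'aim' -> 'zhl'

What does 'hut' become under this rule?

gts

Compare letters: t→s is +25, u→t is +25, n→m is +25 — a constant shift. Every letter moves 25 places later in the alphabet, wrapping around z→a.
On hut: h+25=g, u+25=t, t+25=s.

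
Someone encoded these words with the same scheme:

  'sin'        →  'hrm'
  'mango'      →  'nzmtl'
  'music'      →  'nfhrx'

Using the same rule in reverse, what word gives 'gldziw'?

Each pair mirrors across the alphabet (s↔h, i↔r, n↔m): positions sum to 25. Letters are reflected about the middle of the alphabet (position → 25−position): Atbash.
Undoing it on gldziw: g↔t, l↔o, d↔w, z↔a, i↔r, w↔d.

toward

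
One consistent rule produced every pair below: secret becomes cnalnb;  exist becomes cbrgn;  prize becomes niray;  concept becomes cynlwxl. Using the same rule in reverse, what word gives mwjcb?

The word is reversed, then every letter is shifted forward by 9.
Decoding mwjcb: shift back: m−9=d, w−9=n, j−9=a, c−9=t, b−9=s → dnats; then reverse → stand.

stand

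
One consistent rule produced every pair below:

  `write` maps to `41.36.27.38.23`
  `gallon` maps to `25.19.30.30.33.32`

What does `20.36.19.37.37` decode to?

brass

Letters become their 1-based position plus 18 (so a→19, b→20, …).
Reversing it on 20.36.19.37.37: 20→(20−18)÷1=2=b, 36→(36−18)÷1=18=r, 19→(19−18)÷1=1=a, 37→(37−18)÷1=19=s, 37→(37−18)÷1=19=s.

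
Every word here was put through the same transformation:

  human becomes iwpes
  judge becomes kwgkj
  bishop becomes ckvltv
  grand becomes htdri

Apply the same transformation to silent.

In human: h→i is +1, u→w is +2, m→p is +3, a→e is +4 — the shift increases by 1 each position. Each letter shifts forward by (position + 1), i.e. 1, 2, 3, … — the shift grows by one for each successive letter.
Applying it to silent: s+1=t, i+2=k, l+3=o, e+4=i, n+5=s, t+6=z.

tkoisz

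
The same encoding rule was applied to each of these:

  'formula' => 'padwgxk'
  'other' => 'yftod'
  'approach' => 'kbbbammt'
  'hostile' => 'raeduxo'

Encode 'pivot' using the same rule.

zuhyf

Shifts by position in formula: pos 0: f→p (+10), pos 1: o→a (+12), pos 2: r→d (+12), pos 3: m→w (+10), pos 4: u→g (+12), pos 5: l→x (+12) — repeating every 3. The shifts repeat in a cycle of length 3: positions 0,1,… shift by +10, +12, +12, then the pattern repeats.
Applying it to pivot: p+10=z, i+12=u, v+12=h, o+10=y, t+12=f.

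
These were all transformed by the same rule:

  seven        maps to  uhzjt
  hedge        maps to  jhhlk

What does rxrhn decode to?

Letter i (0-indexed) is shifted by i+2, so successive shifts are 2, 3, 4, ….
Undoing it on rxrhn: r−2=p, x−3=u, r−4=n, h−5=c, n−6=h.

punch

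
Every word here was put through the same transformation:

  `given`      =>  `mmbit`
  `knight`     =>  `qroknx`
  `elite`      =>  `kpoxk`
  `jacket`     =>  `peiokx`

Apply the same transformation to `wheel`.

clkir

Shifts by position in given: pos 0: g→m (+6), pos 1: i→m (+4), pos 2: v→b (+6), pos 3: e→i (+4) — repeating every 2. It's a Vigenère-style cipher with numeric key [6,4]: position i shifts by key[i mod 2].
For wheel: w+6=c, h+4=l, e+6=k, e+4=i, l+6=r.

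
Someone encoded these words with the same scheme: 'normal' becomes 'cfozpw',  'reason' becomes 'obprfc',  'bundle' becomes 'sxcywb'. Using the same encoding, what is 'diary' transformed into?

ynpoj

n(13)→c(2) and o(14)→f(5) fit y≡3x+15 (mod 26); the inverse of 3 mod 26 is 9. Treating letters as 0–25, the rule is x ↦ 3x + 15 (mod 26).
Applying it to diary: d(3)→3·3+15≡24=y; i(8)→3·8+15≡13=n; a(0)→3·0+15≡15=p; r(17)→3·17+15≡14=o; y(24)→3·24+15≡9=j (all mod 26).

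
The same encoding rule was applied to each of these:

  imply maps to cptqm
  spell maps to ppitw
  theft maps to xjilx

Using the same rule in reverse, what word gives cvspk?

glory

Read the word backwards and shift each letter +4.
Decoding cvspk: shift back: c−4=y, v−4=r, s−4=o, p−4=l, k−4=g → yrolg; then reverse → glory.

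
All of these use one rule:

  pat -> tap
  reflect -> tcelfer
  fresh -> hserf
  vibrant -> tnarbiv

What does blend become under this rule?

The output letters match the input read backwards: pat reversed is tap. It's just the letters in reverse order.
For blend: reverse → dnelb.

dnelb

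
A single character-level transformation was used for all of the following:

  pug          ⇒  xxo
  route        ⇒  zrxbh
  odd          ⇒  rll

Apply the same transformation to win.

elv

The shift depends on letter class: consonant p→x is +8, but vowel u→x is +3. Vowels shift forward by 3 and consonants shift forward by 8.
On win: w(cons)+8=e, i(vowel)+3=l, n(cons)+8=v.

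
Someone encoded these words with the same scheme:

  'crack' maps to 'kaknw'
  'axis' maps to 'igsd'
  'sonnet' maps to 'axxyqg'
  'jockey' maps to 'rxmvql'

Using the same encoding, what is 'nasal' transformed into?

In crack: c→k is +8, r→a is +9, a→k is +10, c→n is +11 — the shift increases by 1 each position. Letter i (0-indexed) is shifted by i+8, so successive shifts are 8, 9, 10, ….
For nasal: n+8=v, a+9=j, s+10=c, a+11=l, l+12=x.

vjclx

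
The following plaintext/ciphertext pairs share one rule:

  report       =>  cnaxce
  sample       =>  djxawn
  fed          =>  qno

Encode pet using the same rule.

Two shifts are in play — +9 for a/e/i/o/u, +11 for every other letter.
Applying it to pet: p(cons)+11=a, e(vowel)+9=n, t(cons)+11=e.

ane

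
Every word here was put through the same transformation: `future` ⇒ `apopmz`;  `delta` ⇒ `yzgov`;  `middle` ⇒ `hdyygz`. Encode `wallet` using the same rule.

Compare letters: f→a is +21, u→p is +21, t→o is +21 — a constant shift. Every letter moves 21 places later in the alphabet, wrapping around z→a.
On wallet: w+21=r, a+21=v, l+21=g, l+21=g, e+21=z, t+21=o.

rvggzo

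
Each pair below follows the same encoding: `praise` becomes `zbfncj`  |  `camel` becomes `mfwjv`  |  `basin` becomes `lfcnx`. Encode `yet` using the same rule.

The shift depends on letter class: consonant p→z is +10, but vowel a→f is +5. Two shifts are in play — +5 for a/e/i/o/u, +10 for every other letter.
On yet: y(cons)+10=i, e(vowel)+5=j, t(cons)+10=d.

ijd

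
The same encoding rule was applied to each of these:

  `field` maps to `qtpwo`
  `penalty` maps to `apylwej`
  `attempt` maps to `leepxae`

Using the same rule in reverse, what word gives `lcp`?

are

This is a Caesar cipher with shift 11.
Reversing it on lcp: l−11=a, c−11=r, p−11=e.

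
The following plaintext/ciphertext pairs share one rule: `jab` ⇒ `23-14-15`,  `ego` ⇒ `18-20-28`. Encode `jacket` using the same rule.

j is letter #10 and maps to 23: an offset of 13. Each letter is replaced by its alphabet position (a=1..z=26) + 13.
For jacket: j=10→23, a=1→14, c=3→16, k=11→24, e=5→18, t=20→33.

23-14-16-24-18-33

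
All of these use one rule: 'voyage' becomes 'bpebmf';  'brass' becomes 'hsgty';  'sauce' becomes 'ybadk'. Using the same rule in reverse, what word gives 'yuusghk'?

The shifts repeat in a cycle of length 2: positions 0,1,… shift by +6, +1, then the pattern repeats.
Undoing it on yuusghk: y−6=s, u−1=t, u−6=o, s−1=r, g−6=a, h−1=g, k−6=e.

storage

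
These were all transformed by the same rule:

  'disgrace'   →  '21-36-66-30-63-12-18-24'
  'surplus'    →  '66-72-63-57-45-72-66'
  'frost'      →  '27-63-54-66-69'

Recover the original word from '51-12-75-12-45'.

naval

d(#4)→21 and i(#9)→36: differences scale by 3, so n = 3·pos + 9. Each letter becomes 3×(its alphabet position, a=1..z=26) + 9.
Reversing it on 51-12-75-12-45: 51→(51−9)÷3=14=n, 12→(12−9)÷3=1=a, 75→(75−9)÷3=22=v, 12→(12−9)÷3=1=a, 45→(45−9)÷3=12=l.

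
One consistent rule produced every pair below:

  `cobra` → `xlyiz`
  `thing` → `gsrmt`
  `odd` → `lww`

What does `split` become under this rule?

Each pair mirrors across the alphabet (c↔x, o↔l, b↔y): positions sum to 25. Letters are reflected about the middle of the alphabet (position → 25−position): Atbash.
For split: s↔h, p↔k, l↔o, i↔r, t↔g.

hkorg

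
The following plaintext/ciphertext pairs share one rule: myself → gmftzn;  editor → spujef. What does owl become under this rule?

mxp

The output letters match the input read backwards, each shifted +1: myself reversed is flesym. Two steps: reverse the string, then apply a Caesar shift of +1.
For owl: reverse → lwo; then shift: l+1=m, w+1=x, o+1=p.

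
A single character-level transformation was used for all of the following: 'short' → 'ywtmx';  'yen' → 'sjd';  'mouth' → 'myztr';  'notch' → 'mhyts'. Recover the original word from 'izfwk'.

fraud

Two steps: reverse the string, then apply a Caesar shift of +5.
Decoding izfwk: shift back: i−5=d, z−5=u, f−5=a, w−5=r, k−5=f → duarf; then reverse → fraud.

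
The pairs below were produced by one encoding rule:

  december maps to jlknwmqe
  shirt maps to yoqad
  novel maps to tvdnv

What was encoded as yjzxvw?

scroll

In december: d→j is +6, e→l is +7, c→k is +8, e→n is +9 — the shift increases by 1 each position. Each letter shifts forward by (position + 6), i.e. 6, 7, 8, … — the shift grows by one for each successive letter.
Decoding yjzxvw: y−6=s, j−7=c, z−8=r, x−9=o, v−10=l, w−11=l.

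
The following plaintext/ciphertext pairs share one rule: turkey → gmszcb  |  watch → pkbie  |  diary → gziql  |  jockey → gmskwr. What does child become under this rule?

ltqpk

The output letters match the input read backwards, each shifted +8: turkey reversed is yekrut. Two steps: reverse the string, then apply a Caesar shift of +8.
Applying it to child: reverse → dlihc; then shift: d+8=l, l+8=t, i+8=q, h+8=p, c+8=k.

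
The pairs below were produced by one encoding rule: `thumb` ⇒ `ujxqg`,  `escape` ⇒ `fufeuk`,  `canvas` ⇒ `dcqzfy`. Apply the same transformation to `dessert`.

egvwjxa

Each letter shifts forward by (position + 1), i.e. 1, 2, 3, … — the shift grows by one for each successive letter.
On dessert: d+1=e, e+2=g, s+3=v, s+4=w, e+5=j, r+6=x, t+7=a.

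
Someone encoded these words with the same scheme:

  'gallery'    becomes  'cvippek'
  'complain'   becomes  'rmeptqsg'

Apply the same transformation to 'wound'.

Two steps: reverse the string, then apply a Caesar shift of +4.
Applying it to wound: reverse → dnuow; then shift: d+4=h, n+4=r, u+4=y, o+4=s, w+4=a.

hrysa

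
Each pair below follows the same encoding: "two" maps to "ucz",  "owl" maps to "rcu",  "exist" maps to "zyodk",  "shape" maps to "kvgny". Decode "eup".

joy

The output letters match the input read backwards, each shifted +6: two reversed is owt. Read the word backwards and shift each letter +6.
Reversing it on eup: shift back: e−6=y, u−6=o, p−6=j → yoj; then reverse → joy.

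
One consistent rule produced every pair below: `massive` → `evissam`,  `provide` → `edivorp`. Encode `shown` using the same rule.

nwohs

The output letters match the input read backwards: massive reversed is evissam. The word is simply reversed.
On shown: reverse → nwohs.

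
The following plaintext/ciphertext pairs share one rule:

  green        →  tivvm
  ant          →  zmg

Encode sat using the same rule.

hzg

This is the alphabet-reversal cipher (Atbash): a becomes z, b becomes y, etc.
On sat: s↔h, a↔z, t↔g.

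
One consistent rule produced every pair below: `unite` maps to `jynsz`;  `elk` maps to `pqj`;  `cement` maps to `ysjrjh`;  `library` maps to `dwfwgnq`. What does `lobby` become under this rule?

The output letters match the input read backwards, each shifted +5: unite reversed is etinu. Two steps: reverse the string, then apply a Caesar shift of +5.
On lobby: reverse → ybbol; then shift: y+5=d, b+5=g, b+5=g, o+5=t, l+5=q.

dggtq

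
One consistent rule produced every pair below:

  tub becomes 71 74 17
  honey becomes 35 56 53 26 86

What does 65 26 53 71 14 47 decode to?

t(#20)→71 and u(#21)→74: differences scale by 3, so n = 3·pos + 11. The formula is n = 3×(alphabet index, a=1) + 11.
Decoding 65 26 53 71 14 47: 65→(65−11)÷3=18=r, 26→(26−11)÷3=5=e, 53→(53−11)÷3=14=n, 71→(71−11)÷3=20=t, 14→(14−11)÷3=1=a, 47→(47−11)÷3=12=l.

rental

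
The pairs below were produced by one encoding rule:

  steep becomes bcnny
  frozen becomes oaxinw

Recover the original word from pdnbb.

guess

Every letter moves 9 places later in the alphabet, wrapping around z→a.
Reversing it on pdnbb: p−9=g, d−9=u, n−9=e, b−9=s, b−9=s.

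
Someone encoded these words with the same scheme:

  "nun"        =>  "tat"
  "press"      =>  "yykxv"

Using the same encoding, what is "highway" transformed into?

The output letters match the input read backwards, each shifted +6: nun reversed is nun. The word is reversed, then every letter is shifted forward by 6.
On highway: reverse → yawhgih; then shift: y+6=e, a+6=g, w+6=c, h+6=n, g+6=m, i+6=o, h+6=n.

egcnmon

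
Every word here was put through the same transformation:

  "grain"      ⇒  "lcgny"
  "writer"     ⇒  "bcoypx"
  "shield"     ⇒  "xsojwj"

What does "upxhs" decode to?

perch

Shifts by position in grain: pos 0: g→l (+5), pos 1: r→c (+11), pos 2: a→g (+6), pos 3: i→n (+5), pos 4: n→y (+11) — repeating every 3. It's a Vigenère-style cipher with numeric key [5,11,6]: position i shifts by key[i mod 3].
Reversing it on upxhs: u−5=p, p−11=e, x−6=r, h−5=c, s−11=h.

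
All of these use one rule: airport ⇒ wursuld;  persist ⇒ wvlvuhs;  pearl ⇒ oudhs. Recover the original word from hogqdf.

The output letters match the input read backwards, each shifted +3: airport reversed is tropria. Two steps: reverse the string, then apply a Caesar shift of +3.
Undoing it on hogqdf: shift back: h−3=e, o−3=l, g−3=d, q−3=n, d−3=a, f−3=c → eldnac; then reverse → candle.

candle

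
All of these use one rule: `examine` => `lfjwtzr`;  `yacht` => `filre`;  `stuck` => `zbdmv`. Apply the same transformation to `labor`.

The shift increases by 1 at each position, starting from +7: 7, 8, 9, ….
For labor: l+7=s, a+8=i, b+9=k, o+10=y, r+11=c.

sikyc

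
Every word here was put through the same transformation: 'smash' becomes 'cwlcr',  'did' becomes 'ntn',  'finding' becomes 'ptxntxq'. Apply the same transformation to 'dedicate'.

The shift depends on letter class: consonant s→c is +10, but vowel a→l is +11. Vowels shift forward by 11 and consonants shift forward by 10.
On dedicate: d(cons)+10=n, e(vowel)+11=p, d(cons)+10=n, i(vowel)+11=t, c(cons)+10=m, a(vowel)+11=l, t(cons)+10=d, e(vowel)+11=p.

npntmldp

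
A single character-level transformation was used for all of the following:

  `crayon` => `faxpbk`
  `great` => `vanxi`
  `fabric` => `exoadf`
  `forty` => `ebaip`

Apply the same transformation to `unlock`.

zkcbfl

c(2)→f(5) and r(17)→a(0) fit y≡17x+23 (mod 26); the inverse of 17 mod 26 is 23. This is an affine cipher: with a=0,…,z=25, each position x becomes (17x+23) mod 26.
On unlock: u(20)→17·20+23≡25=z; n(13)→17·13+23≡10=k; l(11)→17·11+23≡2=c; o(14)→17·14+23≡1=b; c(2)→17·2+23≡5=f; k(10)→17·10+23≡11=l (all mod 26).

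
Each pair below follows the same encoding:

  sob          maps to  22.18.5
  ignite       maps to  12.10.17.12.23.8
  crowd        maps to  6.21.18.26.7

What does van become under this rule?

25.4.17

s is letter #19 and maps to 22: an offset of 3. Each letter is replaced by its alphabet position (a=1..z=26) + 3.
On van: v=22→25, a=1→4, n=14→17.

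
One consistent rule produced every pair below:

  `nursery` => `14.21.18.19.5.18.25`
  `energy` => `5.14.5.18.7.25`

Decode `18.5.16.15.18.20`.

n is letter #14 and maps to 14: an offset of 0. Letters become their 1-indexed alphabet positions: a=1 … z=26.
Reversing it on 18.5.16.15.18.20: 18=r, 5=e, 16=p, 15=o, 18=r, 20=t.

report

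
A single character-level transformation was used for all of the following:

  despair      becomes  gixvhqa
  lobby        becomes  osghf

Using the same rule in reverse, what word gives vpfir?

slack

In despair: d→g is +3, e→i is +4, s→x is +5, p→v is +6 — the shift increases by 1 each position. Each letter shifts forward by (position + 3), i.e. 3, 4, 5, … — the shift grows by one for each successive letter.
Reversing it on vpfir: v−3=s, p−4=l, f−5=a, i−6=c, r−7=k.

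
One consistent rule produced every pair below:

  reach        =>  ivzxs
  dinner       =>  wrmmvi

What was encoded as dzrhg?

waist

Each pair mirrors across the alphabet (r↔i, e↔v, a↔z): positions sum to 25. This is the alphabet-reversal cipher (Atbash): a becomes z, b becomes y, etc.
Decoding dzrhg: d↔w, z↔a, r↔i, h↔s, g↔t.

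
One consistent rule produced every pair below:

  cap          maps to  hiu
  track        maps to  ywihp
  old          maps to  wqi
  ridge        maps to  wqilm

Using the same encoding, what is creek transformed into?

The shift depends on letter class: consonant c→h is +5, but vowel a→i is +8. Vowels shift forward by 8 and consonants shift forward by 5.
On creek: c(cons)+5=h, r(cons)+5=w, e(vowel)+8=m, e(vowel)+8=m, k(cons)+5=p.

hwmmp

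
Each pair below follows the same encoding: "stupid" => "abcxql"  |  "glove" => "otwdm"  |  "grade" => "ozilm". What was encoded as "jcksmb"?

bucket

Compare letters: s→a is +8, t→b is +8, u→c is +8 — a constant shift. This is a Caesar cipher with shift 8.
Undoing it on jcksmb: j−8=b, c−8=u, k−8=c, s−8=k, m−8=e, b−8=t.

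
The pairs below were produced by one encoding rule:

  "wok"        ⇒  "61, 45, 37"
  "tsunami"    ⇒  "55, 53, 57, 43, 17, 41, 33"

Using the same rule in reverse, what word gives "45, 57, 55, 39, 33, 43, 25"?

outline

w(#23)→61 and o(#15)→45: differences scale by 2, so n = 2·pos + 15. Each letter becomes 2×(its alphabet position, a=1..z=26) + 15.
Undoing it on 45, 57, 55, 39, 33, 43, 25: 45→(45−15)÷2=15=o, 57→(57−15)÷2=21=u, 55→(55−15)÷2=20=t, 39→(39−15)÷2=12=l, 33→(33−15)÷2=9=i, 43→(43−15)÷2=14=n, 25→(25−15)÷2=5=e.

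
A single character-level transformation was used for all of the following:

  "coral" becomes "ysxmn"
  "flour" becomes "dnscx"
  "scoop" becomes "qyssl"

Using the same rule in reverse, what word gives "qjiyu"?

stick

c(2)→y(24) and o(14)→s(18) fit y≡19x+12 (mod 26); the inverse of 19 mod 26 is 11. Treating letters as 0–25, the rule is x ↦ 19x + 12 (mod 26).
Decoding qjiyu: q(16)→11·(16−12)≡18=s; j(9)→11·(9−12)≡19=t; i(8)→11·(8−12)≡8=i; y(24)→11·(24−12)≡2=c; u(20)→11·(20−12)≡10=k (all mod 26).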